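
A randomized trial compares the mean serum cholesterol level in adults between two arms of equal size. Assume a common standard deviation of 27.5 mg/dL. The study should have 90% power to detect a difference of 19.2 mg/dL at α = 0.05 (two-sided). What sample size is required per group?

44 per group

For two equal groups, n per group = 2·((z_{α/2} + z_β)·σ/δ)².
z_{α/2} = 1.960; z_β = 1.282 (power 90%).
n = 2 × (3.242 × 27.5 / 19.2)² = 2 × 21.56 = 43.12
Round up: n = 44 per group.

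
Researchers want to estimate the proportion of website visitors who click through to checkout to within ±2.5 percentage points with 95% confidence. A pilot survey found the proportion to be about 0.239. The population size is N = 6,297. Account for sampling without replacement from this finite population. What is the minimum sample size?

950

For a proportion with margin E = 0.025 at 95% confidence, z = 1.960.
n = p̂(1−p̂)(z/E)² = 0.239 × 0.761 × (1.960/0.025)² = 1117.93 — call this n₀.
Finite-population correction with N = 6,297: n = n₀ / (1 + (n₀−1)/N) = 1117.93 / 1.177 = 949.81
Round up: n = 950.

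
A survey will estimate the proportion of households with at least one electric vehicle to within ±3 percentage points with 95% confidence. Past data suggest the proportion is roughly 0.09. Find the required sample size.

n = 350

For a proportion with margin E = 0.03 at 95% confidence, z = 1.960.
n = p̂(1−p̂)(z/E)² = 0.09 × 0.91 × (1.960/0.03)² = 349.59
Round up: n = 350.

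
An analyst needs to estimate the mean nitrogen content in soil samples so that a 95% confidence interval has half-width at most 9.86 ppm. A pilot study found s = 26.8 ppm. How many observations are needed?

For a mean, the margin of error is E = z·σ/√n, so n = (zσ/E)².
At 95% confidence, z = 1.960.
n = (1.960 × 26.8 / 9.86)² = 28.38
Round up: n = 29.

29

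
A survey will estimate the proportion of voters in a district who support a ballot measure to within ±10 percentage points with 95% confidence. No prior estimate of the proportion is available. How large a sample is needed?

97

For a proportion with margin E = 0.1 at 95% confidence, z = 1.960.
With no prior estimate, use p = 0.5, which maximizes p(1−p) at 0.25.
n = 0.25 × (z/E)² = 0.25 × (1.960/0.1)² = 96.04
Round up: n = 97.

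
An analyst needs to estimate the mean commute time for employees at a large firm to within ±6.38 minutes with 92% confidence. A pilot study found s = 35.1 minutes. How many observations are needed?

n = 93

For a mean, the margin of error is E = z·σ/√n, so n = (zσ/E)².
At 92% confidence, z = 1.751.
n = (1.751 × 35.1 / 6.38)² = 92.80
Round up: n = 93.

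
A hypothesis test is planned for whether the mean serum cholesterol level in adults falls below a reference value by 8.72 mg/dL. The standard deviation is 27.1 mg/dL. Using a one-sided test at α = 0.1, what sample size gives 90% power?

64

For a one-sample z-test, n = ((z_α + z_β)·σ/δ)².
z_α = 1.282 (one-sided α = 0.1); z_β = 1.282 (power 90% → β = 0.1).
n = (2.564 × 27.1 / 8.72)² = 63.50
Round up: n = 64.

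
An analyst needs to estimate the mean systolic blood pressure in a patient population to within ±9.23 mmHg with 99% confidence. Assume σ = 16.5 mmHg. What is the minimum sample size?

For a mean, the margin of error is E = z·σ/√n, so n = (zσ/E)².
At 99% confidence, z = 2.576.
n = (2.576 × 16.5 / 9.23)² = 21.21
Round up: n = 22.

n = 22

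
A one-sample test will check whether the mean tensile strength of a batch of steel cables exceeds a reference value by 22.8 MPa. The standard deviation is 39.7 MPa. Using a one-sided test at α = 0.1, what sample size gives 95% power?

For a one-sample z-test, n = ((z_α + z_β)·σ/δ)².
z_α = 1.282 (one-sided α = 0.1); z_β = 1.645 (power 95% → β = 0.05).
n = (2.927 × 39.7 / 22.8)² = 25.98
Round up: n = 26.

26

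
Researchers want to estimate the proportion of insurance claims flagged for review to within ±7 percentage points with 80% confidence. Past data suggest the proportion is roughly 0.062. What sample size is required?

For a proportion with margin E = 0.07 at 80% confidence, z = 1.282.
n = p̂(1−p̂)(z/E)² = 0.062 × 0.938 × (1.282/0.07)² = 19.51
Round up: n = 20.

n = 20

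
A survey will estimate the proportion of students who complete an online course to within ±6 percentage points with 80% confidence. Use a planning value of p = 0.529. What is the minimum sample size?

114

For a proportion with margin E = 0.06 at 80% confidence, z = 1.282.
n = p̂(1−p̂)(z/E)² = 0.529 × 0.471 × (1.282/0.06)² = 113.75
Round up: n = 114.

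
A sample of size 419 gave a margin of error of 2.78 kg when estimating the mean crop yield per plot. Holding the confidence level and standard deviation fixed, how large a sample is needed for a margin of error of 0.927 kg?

Margin of error scales as 1/√n, so n₂ = n₁·(E₁/E₂)².
n₂ = 419 × (2.78/0.927)² = 419 × 8.994 = 3768.49
Round up: n₂ = 3769.

3769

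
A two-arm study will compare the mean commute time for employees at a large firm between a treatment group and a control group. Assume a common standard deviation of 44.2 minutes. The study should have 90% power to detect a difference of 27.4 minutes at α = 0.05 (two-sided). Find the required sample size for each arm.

55 per group

For two equal groups, n per group = 2·((z_{α/2} + z_β)·σ/δ)².
z_{α/2} = 1.960; z_β = 1.282 (power 90%).
n = 2 × (3.242 × 44.2 / 27.4)² = 2 × 27.35 = 54.70
Round up: n = 55 per group.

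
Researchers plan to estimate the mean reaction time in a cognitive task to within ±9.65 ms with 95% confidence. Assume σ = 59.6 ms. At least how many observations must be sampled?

For a mean, the margin of error is E = z·σ/√n, so n = (zσ/E)².
At 95% confidence, z = 1.960.
n = (1.960 × 59.6 / 9.65)² = 146.54
Round up: n = 147.

147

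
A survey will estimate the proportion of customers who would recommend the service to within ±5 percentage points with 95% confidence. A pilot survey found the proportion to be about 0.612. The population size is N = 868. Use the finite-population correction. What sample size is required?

258

For a proportion with margin E = 0.05 at 95% confidence, z = 1.960.
n = p̂(1−p̂)(z/E)² = 0.612 × 0.388 × (1.960/0.05)² = 364.88 — call this n₀.
Finite-population correction with N = 868: n = n₀ / (1 + (n₀−1)/N) = 364.88 / 1.419 = 257.14
Round up: n = 258.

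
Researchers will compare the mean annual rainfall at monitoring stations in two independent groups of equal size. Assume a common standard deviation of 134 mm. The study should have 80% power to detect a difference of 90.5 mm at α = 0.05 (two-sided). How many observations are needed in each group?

35 per group

For two equal groups, n per group = 2·((z_{α/2} + z_β)·σ/δ)².
z_{α/2} = 1.960; z_β = 0.842 (power 80%).
n = 2 × (2.802 × 134 / 90.5)² = 2 × 17.21 = 34.42
Round up: n = 35 per group.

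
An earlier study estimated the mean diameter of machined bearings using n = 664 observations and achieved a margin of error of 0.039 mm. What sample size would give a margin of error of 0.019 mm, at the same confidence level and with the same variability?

Margin of error scales as 1/√n, so n₂ = n₁·(E₁/E₂)².
n₂ = 664 × (0.039/0.019)² = 664 × 4.213 = 2797.43
Round up: n₂ = 2798.

2798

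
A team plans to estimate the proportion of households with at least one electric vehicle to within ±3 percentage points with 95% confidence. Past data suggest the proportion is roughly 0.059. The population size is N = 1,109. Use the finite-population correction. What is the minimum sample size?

For a proportion with margin E = 0.03 at 95% confidence, z = 1.960.
n = p̂(1−p̂)(z/E)² = 0.059 × 0.941 × (1.960/0.03)² = 236.98 — call this n₀.
Finite-population correction with N = 1,109: n = n₀ / (1 + (n₀−1)/N) = 236.98 / 1.213 = 195.37
Round up: n = 196.

196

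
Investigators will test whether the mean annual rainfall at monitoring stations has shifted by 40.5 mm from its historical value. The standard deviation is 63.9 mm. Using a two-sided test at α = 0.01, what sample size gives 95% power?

For a one-sample z-test, n = ((z_{α/2} + z_β)·σ/δ)².
z_{α/2} = 2.576 (two-sided α = 0.01); z_β = 1.645 (power 95% → β = 0.05).
n = (4.221 × 63.9 / 40.5)² = 44.35
Round up: n = 45.

n = 45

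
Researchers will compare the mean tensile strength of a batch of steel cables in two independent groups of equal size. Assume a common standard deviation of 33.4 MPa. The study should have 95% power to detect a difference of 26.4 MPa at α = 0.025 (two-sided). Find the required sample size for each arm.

49 per group

For two equal groups, n per group = 2·((z_{α/2} + z_β)·σ/δ)².
z_{α/2} = 2.241; z_β = 1.645 (power 95%).
n = 2 × (3.886 × 33.4 / 26.4)² = 2 × 24.17 = 48.34
Round up: n = 49 per group.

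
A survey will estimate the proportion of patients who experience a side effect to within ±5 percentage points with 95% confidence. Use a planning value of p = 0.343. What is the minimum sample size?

347

For a proportion with margin E = 0.05 at 95% confidence, z = 1.960.
n = p̂(1−p̂)(z/E)² = 0.343 × 0.657 × (1.960/0.05)² = 346.28
Round up: n = 347.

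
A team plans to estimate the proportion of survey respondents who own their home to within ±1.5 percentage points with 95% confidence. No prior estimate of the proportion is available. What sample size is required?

n = 4269

For a proportion with margin E = 0.015 at 95% confidence, z = 1.960.
With no prior estimate, use p = 0.5, which maximizes p(1−p) at 0.25.
n = 0.25 × (z/E)² = 0.25 × (1.960/0.015)² = 4268.44
Round up: n = 4269.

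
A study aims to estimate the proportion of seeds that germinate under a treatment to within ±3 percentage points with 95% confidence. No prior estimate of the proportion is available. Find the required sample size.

n = 1068

For a proportion with margin E = 0.03 at 95% confidence, z = 1.960.
With no prior estimate, use p = 0.5, which maximizes p(1−p) at 0.25.
n = 0.25 × (z/E)² = 0.25 × (1.960/0.03)² = 1067.11
Round up: n = 1068.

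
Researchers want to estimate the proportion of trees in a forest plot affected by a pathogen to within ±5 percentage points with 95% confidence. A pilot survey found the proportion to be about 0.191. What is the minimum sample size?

For a proportion with margin E = 0.05 at 95% confidence, z = 1.960.
n = p̂(1−p̂)(z/E)² = 0.191 × 0.809 × (1.960/0.05)² = 237.44
Round up: n = 238.

n = 238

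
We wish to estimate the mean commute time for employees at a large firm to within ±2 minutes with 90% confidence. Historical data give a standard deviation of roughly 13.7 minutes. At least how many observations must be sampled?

127

For a mean, the margin of error is E = z·σ/√n, so n = (zσ/E)².
At 90% confidence, z = 1.645.
n = (1.645 × 13.7 / 2)² = 126.97
Round up: n = 127.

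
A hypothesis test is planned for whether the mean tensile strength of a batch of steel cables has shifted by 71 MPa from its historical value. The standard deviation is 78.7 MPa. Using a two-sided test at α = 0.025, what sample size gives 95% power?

19

For a one-sample z-test, n = ((z_{α/2} + z_β)·σ/δ)².
z_{α/2} = 2.241 (two-sided α = 0.025); z_β = 1.645 (power 95% → β = 0.05).
n = (3.886 × 78.7 / 71)² = 18.55
Round up: n = 19.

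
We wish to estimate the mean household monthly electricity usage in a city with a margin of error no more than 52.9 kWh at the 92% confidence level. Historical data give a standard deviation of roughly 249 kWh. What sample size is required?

68

For a mean, the margin of error is E = z·σ/√n, so n = (zσ/E)².
At 92% confidence, z = 1.751.
n = (1.751 × 249 / 52.9)² = 67.93
Round up: n = 68.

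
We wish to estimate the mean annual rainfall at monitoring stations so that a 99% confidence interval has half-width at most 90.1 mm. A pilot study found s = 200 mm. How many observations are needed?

For a mean, the margin of error is E = z·σ/√n, so n = (zσ/E)².
At 99% confidence, z = 2.576.
n = (2.576 × 200 / 90.1)² = 32.70
Round up: n = 33.

n = 33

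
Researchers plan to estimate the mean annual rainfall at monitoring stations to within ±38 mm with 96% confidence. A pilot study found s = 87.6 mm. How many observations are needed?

For a mean, the margin of error is E = z·σ/√n, so n = (zσ/E)².
At 96% confidence, z = 2.054.
n = (2.054 × 87.6 / 38)² = 22.42
Round up: n = 23.

23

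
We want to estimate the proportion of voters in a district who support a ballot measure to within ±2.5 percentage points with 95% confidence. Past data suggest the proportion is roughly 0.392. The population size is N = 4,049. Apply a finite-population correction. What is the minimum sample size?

For a proportion with margin E = 0.025 at 95% confidence, z = 1.960.
n = p̂(1−p̂)(z/E)² = 0.392 × 0.608 × (1.960/0.025)² = 1464.95 — call this n₀.
Finite-population correction with N = 4,049: n = n₀ / (1 + (n₀−1)/N) = 1464.95 / 1.362 = 1075.59
Round up: n = 1076.

1076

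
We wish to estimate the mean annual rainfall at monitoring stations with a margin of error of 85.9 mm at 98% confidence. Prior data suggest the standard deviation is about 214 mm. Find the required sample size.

For a mean, the margin of error is E = z·σ/√n, so n = (zσ/E)².
At 98% confidence, z = 2.326.
n = (2.326 × 214 / 85.9)² = 33.58
Round up: n = 34.

n = 34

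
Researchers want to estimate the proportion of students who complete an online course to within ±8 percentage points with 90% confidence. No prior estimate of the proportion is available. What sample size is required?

106

For a proportion with margin E = 0.08 at 90% confidence, z = 1.645.
With no prior estimate, use p = 0.5, which maximizes p(1−p) at 0.25.
n = 0.25 × (z/E)² = 0.25 × (1.645/0.08)² = 105.70
Round up: n = 106.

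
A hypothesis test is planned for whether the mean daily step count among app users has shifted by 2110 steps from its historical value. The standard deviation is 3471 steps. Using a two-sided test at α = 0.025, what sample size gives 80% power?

n = 26

For a one-sample z-test, n = ((z_{α/2} + z_β)·σ/δ)².
z_{α/2} = 2.241 (two-sided α = 0.025); z_β = 0.842 (power 80% → β = 0.2).
n = (3.083 × 3471 / 2110)² = 25.72
Round up: n = 26.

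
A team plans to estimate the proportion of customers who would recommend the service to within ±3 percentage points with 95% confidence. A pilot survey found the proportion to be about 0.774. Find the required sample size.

n = 747

For a proportion with margin E = 0.03 at 95% confidence, z = 1.960.
n = p̂(1−p̂)(z/E)² = 0.774 × 0.226 × (1.960/0.03)² = 746.65
Round up: n = 747.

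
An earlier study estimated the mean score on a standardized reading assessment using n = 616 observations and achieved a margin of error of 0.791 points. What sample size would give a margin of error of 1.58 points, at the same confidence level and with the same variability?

Margin of error scales as 1/√n, so n₂ = n₁·(E₁/E₂)².
n₂ = 616 × (0.791/1.58)² = 616 × 0.2506 = 154.37
Round up: n₂ = 155.

n = 155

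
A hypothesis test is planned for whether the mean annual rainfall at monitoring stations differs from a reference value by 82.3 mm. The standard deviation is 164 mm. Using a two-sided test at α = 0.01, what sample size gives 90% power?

n = 60

For a one-sample z-test, n = ((z_{α/2} + z_β)·σ/δ)².
z_{α/2} = 2.576 (two-sided α = 0.01); z_β = 1.282 (power 90% → β = 0.1).
n = (3.858 × 164 / 82.3)² = 59.10
Round up: n = 60.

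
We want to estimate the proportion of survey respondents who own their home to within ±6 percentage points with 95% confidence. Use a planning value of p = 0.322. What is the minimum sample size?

For a proportion with margin E = 0.06 at 95% confidence, z = 1.960.
n = p̂(1−p̂)(z/E)² = 0.322 × 0.678 × (1.960/0.06)² = 232.97
Round up: n = 233.

233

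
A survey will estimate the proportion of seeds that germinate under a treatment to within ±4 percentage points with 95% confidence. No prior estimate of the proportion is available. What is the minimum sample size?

601

For a proportion with margin E = 0.04 at 95% confidence, z = 1.960.
With no prior estimate, use p = 0.5, which maximizes p(1−p) at 0.25.
n = 0.25 × (z/E)² = 0.25 × (1.960/0.04)² = 600.25
Round up: n = 601.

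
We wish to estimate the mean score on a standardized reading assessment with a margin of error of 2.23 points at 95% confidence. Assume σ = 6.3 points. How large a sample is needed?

n = 31

For a mean, the margin of error is E = z·σ/√n, so n = (zσ/E)².
At 95% confidence, z = 1.960.
n = (1.960 × 6.3 / 2.23)² = 30.66
Round up: n = 31.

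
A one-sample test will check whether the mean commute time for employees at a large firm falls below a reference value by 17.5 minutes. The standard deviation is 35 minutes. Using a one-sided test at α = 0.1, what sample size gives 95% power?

35

For a one-sample z-test, n = ((z_α + z_β)·σ/δ)².
z_α = 1.282 (one-sided α = 0.1); z_β = 1.645 (power 95% → β = 0.05).
n = (2.927 × 35 / 17.5)² = 34.27
Round up: n = 35.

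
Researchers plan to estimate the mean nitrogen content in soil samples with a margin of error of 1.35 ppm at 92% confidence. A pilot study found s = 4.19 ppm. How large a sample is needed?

30

For a mean, the margin of error is E = z·σ/√n, so n = (zσ/E)².
At 92% confidence, z = 1.751.
n = (1.751 × 4.19 / 1.35)² = 29.53
Round up: n = 30.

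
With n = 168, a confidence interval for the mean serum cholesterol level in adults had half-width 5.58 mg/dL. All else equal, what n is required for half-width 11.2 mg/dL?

42

Margin of error scales as 1/√n, so n₂ = n₁·(E₁/E₂)².
n₂ = 168 × (5.58/11.2)² = 168 × 0.2482 = 41.70
Round up: n₂ = 42.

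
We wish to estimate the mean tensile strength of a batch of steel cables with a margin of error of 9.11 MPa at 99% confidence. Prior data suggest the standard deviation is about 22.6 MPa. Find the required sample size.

41

For a mean, the margin of error is E = z·σ/√n, so n = (zσ/E)².
At 99% confidence, z = 2.576.
n = (2.576 × 22.6 / 9.11)² = 40.84
Round up: n = 41.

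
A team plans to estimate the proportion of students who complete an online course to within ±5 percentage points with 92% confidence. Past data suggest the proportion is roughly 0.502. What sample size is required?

For a proportion with margin E = 0.05 at 92% confidence, z = 1.751.
n = p̂(1−p̂)(z/E)² = 0.502 × 0.498 × (1.751/0.05)² = 306.60
Round up: n = 307.

n = 307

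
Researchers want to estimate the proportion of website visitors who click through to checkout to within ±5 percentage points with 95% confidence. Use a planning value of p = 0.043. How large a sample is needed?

For a proportion with margin E = 0.05 at 95% confidence, z = 1.960.
n = p̂(1−p̂)(z/E)² = 0.043 × 0.957 × (1.960/0.05)² = 63.23
Round up: n = 64.

64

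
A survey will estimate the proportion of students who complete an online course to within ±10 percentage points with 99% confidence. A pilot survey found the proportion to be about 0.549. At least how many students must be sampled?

165

For a proportion with margin E = 0.1 at 99% confidence, z = 2.576.
n = p̂(1−p̂)(z/E)² = 0.549 × 0.451 × (2.576/0.1)² = 164.30
Round up: n = 165.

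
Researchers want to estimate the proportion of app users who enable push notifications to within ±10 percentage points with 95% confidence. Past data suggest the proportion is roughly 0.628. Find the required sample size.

For a proportion with margin E = 0.1 at 95% confidence, z = 1.960.
n = p̂(1−p̂)(z/E)² = 0.628 × 0.372 × (1.960/0.1)² = 89.75
Round up: n = 90.

90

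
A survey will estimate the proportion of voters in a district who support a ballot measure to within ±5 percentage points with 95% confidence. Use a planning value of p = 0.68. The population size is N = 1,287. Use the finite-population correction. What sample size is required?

266

For a proportion with margin E = 0.05 at 95% confidence, z = 1.960.
n = p̂(1−p̂)(z/E)² = 0.68 × 0.32 × (1.960/0.05)² = 334.37 — call this n₀.
Finite-population correction with N = 1,287: n = n₀ / (1 + (n₀−1)/N) = 334.37 / 1.259 = 265.58
Round up: n = 266.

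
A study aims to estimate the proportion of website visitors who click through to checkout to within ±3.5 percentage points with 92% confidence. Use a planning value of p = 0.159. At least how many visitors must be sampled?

For a proportion with margin E = 0.035 at 92% confidence, z = 1.751.
n = p̂(1−p̂)(z/E)² = 0.159 × 0.841 × (1.751/0.035)² = 334.68
Round up: n = 335.

335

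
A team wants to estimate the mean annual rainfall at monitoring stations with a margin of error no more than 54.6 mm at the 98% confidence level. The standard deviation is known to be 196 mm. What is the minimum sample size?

70

For a mean, the margin of error is E = z·σ/√n, so n = (zσ/E)².
At 98% confidence, z = 2.326.
n = (2.326 × 196 / 54.6)² = 69.72
Round up: n = 70.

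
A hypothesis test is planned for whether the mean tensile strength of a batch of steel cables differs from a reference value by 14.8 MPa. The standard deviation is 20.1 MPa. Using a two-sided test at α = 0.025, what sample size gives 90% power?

For a one-sample z-test, n = ((z_{α/2} + z_β)·σ/δ)².
z_{α/2} = 2.241 (two-sided α = 0.025); z_β = 1.282 (power 90% → β = 0.1).
n = (3.523 × 20.1 / 14.8)² = 22.89
Round up: n = 23.

23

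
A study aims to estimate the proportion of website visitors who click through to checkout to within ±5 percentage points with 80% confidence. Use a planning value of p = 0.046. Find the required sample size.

For a proportion with margin E = 0.05 at 80% confidence, z = 1.282.
n = p̂(1−p̂)(z/E)² = 0.046 × 0.954 × (1.282/0.05)² = 28.85
Round up: n = 29.

29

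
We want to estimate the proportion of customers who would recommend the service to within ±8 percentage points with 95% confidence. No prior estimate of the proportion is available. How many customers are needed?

For a proportion with margin E = 0.08 at 95% confidence, z = 1.960.
With no prior estimate, use p = 0.5, which maximizes p(1−p) at 0.25.
n = 0.25 × (z/E)² = 0.25 × (1.960/0.08)² = 150.06
Round up: n = 151.

151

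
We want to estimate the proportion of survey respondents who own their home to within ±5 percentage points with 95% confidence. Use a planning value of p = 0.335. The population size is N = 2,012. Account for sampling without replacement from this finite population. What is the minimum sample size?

293

For a proportion with margin E = 0.05 at 95% confidence, z = 1.960.
n = p̂(1−p̂)(z/E)² = 0.335 × 0.665 × (1.960/0.05)² = 342.32 — call this n₀.
Finite-population correction with N = 2,012: n = n₀ / (1 + (n₀−1)/N) = 342.32 / 1.17 = 292.58
Round up: n = 293.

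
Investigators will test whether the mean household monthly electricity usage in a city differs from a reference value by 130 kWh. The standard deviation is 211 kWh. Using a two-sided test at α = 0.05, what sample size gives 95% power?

35

For a one-sample z-test, n = ((z_{α/2} + z_β)·σ/δ)².
z_{α/2} = 1.960 (two-sided α = 0.05); z_β = 1.645 (power 95% → β = 0.05).
n = (3.605 × 211 / 130)² = 34.24
Round up: n = 35.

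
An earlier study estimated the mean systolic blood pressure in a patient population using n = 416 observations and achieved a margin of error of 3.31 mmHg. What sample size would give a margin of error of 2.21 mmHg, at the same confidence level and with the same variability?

n = 934

Margin of error scales as 1/√n, so n₂ = n₁·(E₁/E₂)².
n₂ = 416 × (3.31/2.21)² = 416 × 2.243 = 933.09
Round up: n₂ = 934.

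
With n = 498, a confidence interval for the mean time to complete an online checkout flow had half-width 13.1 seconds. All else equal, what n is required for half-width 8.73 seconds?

Margin of error scales as 1/√n, so n₂ = n₁·(E₁/E₂)².
n₂ = 498 × (13.1/8.73)² = 498 × 2.252 = 1121.50
Round up: n₂ = 1122.

1122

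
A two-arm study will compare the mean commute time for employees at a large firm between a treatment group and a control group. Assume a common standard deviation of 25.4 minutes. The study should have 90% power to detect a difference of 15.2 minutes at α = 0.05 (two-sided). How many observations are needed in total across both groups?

118 total

For two equal groups, n per group = 2·((z_{α/2} + z_β)·σ/δ)².
z_{α/2} = 1.960; z_β = 1.282 (power 90%).
n = 2 × (3.242 × 25.4 / 15.2)² = 2 × 29.35 = 58.70
Round up: n = 59 per group.
Total across both groups: 2 × 59 = 118.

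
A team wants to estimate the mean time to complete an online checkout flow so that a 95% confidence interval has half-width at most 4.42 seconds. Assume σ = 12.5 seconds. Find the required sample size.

For a mean, the margin of error is E = z·σ/√n, so n = (zσ/E)².
At 95% confidence, z = 1.960.
n = (1.960 × 12.5 / 4.42)² = 30.72
Round up: n = 31.

31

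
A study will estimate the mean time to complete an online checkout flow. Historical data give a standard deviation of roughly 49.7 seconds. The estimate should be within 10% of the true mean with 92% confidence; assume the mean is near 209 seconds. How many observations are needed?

For a mean, the margin of error is E = z·σ/√n, so n = (zσ/E)².
At 92% confidence, z = 1.751.
E = 10% of 209 = 20.9 seconds.
n = (1.751 × 49.7 / 20.9)² = 17.34
Round up: n = 18.

18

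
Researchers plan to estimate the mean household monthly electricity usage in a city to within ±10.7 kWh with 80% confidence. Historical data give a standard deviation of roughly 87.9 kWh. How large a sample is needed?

n = 111

For a mean, the margin of error is E = z·σ/√n, so n = (zσ/E)².
At 80% confidence, z = 1.282.
n = (1.282 × 87.9 / 10.7)² = 110.91
Round up: n = 111.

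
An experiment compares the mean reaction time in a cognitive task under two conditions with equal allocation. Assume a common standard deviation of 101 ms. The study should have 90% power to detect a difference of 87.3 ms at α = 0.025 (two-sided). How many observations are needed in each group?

34 per group

For two equal groups, n per group = 2·((z_{α/2} + z_β)·σ/δ)².
z_{α/2} = 2.241; z_β = 1.282 (power 90%).
n = 2 × (3.523 × 101 / 87.3)² = 2 × 16.61 = 33.22
Round up: n = 34 per group.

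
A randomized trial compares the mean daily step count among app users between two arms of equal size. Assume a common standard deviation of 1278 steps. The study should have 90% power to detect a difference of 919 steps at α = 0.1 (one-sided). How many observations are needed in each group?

26 per group

For two equal groups, n per group = 2·((z_α + z_β)·σ/δ)².
z_α = 1.282; z_β = 1.282 (power 90%).
n = 2 × (2.564 × 1278 / 919)² = 2 × 12.71 = 25.42
Round up: n = 26 per group.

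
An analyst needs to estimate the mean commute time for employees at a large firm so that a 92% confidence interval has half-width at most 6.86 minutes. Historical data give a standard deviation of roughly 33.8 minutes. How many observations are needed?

n = 75

For a mean, the margin of error is E = z·σ/√n, so n = (zσ/E)².
At 92% confidence, z = 1.751.
n = (1.751 × 33.8 / 6.86)² = 74.43
Round up: n = 75.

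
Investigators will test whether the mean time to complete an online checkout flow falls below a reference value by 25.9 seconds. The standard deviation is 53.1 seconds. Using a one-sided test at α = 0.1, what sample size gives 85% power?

For a one-sample z-test, n = ((z_α + z_β)·σ/δ)².
z_α = 1.282 (one-sided α = 0.1); z_β = 1.036 (power 85% → β = 0.15).
n = (2.318 × 53.1 / 25.9)² = 22.58
Round up: n = 23.

n = 23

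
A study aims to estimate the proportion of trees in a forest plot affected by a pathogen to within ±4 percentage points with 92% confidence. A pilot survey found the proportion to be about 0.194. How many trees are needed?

For a proportion with margin E = 0.04 at 92% confidence, z = 1.751.
n = p̂(1−p̂)(z/E)² = 0.194 × 0.806 × (1.751/0.04)² = 299.63
Round up: n = 300.

n = 300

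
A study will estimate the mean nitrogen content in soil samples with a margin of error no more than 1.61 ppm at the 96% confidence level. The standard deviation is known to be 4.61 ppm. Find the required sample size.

For a mean, the margin of error is E = z·σ/√n, so n = (zσ/E)².
At 96% confidence, z = 2.054.
n = (2.054 × 4.61 / 1.61)² = 34.59
Round up: n = 35.

n = 35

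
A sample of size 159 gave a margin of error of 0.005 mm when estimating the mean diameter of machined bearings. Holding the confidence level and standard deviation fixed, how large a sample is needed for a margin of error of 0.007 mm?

n = 82

Margin of error scales as 1/√n, so n₂ = n₁·(E₁/E₂)².
n₂ = 159 × (0.005/0.007)² = 159 × 0.5102 = 81.12
Round up: n₂ = 82.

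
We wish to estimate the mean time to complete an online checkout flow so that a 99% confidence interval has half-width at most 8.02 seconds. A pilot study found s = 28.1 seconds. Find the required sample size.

For a mean, the margin of error is E = z·σ/√n, so n = (zσ/E)².
At 99% confidence, z = 2.576.
n = (2.576 × 28.1 / 8.02)² = 81.46
Round up: n = 82.

82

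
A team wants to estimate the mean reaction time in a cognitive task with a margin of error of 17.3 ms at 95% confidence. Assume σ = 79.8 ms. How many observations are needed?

n = 82

For a mean, the margin of error is E = z·σ/√n, so n = (zσ/E)².
At 95% confidence, z = 1.960.
n = (1.960 × 79.8 / 17.3)² = 81.74
Round up: n = 82.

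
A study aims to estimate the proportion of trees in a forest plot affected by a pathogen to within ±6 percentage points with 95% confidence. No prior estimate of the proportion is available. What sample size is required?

267

For a proportion with margin E = 0.06 at 95% confidence, z = 1.960.
With no prior estimate, use p = 0.5, which maximizes p(1−p) at 0.25.
n = 0.25 × (z/E)² = 0.25 × (1.960/0.06)² = 266.78
Round up: n = 267.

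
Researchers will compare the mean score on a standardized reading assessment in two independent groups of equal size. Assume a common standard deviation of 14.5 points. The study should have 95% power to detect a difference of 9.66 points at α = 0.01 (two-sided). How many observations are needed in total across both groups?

For two equal groups, n per group = 2·((z_{α/2} + z_β)·σ/δ)².
z_{α/2} = 2.576; z_β = 1.645 (power 95%).
n = 2 × (4.221 × 14.5 / 9.66)² = 2 × 40.14 = 80.28
Round up: n = 81 per group.
Total across both groups: 2 × 81 = 162.

162 total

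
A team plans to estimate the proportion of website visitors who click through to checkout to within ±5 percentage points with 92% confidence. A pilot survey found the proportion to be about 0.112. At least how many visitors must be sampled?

122

For a proportion with margin E = 0.05 at 92% confidence, z = 1.751.
n = p̂(1−p̂)(z/E)² = 0.112 × 0.888 × (1.751/0.05)² = 121.97
Round up: n = 122.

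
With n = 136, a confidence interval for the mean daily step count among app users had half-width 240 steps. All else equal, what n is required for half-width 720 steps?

Margin of error scales as 1/√n, so n₂ = n₁·(E₁/E₂)².
n₂ = 136 × (240/720)² = 136 × 0.1111 = 15.11
Round up: n₂ = 16.

16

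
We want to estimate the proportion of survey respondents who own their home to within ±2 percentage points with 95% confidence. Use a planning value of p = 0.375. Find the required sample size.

For a proportion with margin E = 0.02 at 95% confidence, z = 1.960.
n = p̂(1−p̂)(z/E)² = 0.375 × 0.625 × (1.960/0.02)² = 2250.94
Round up: n = 2251.

2251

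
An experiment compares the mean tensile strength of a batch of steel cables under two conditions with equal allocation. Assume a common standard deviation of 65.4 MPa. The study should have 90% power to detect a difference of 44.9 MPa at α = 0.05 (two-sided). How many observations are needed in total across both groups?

For two equal groups, n per group = 2·((z_{α/2} + z_β)·σ/δ)².
z_{α/2} = 1.960; z_β = 1.282 (power 90%).
n = 2 × (3.242 × 65.4 / 44.9)² = 2 × 22.30 = 44.60
Round up: n = 45 per group.
Total across both groups: 2 × 45 = 90.

90 total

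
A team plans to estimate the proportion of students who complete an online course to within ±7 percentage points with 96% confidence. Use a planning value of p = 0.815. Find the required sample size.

130

For a proportion with margin E = 0.07 at 96% confidence, z = 2.054.
n = p̂(1−p̂)(z/E)² = 0.815 × 0.185 × (2.054/0.07)² = 129.82
Round up: n = 130.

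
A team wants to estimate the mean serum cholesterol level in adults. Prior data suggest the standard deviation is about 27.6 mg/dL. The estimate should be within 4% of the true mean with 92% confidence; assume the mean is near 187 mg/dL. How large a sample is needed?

For a mean, the margin of error is E = z·σ/√n, so n = (zσ/E)².
At 92% confidence, z = 1.751.
E = 4% of 187 = 7.48 mg/dL.
n = (1.751 × 27.6 / 7.48)² = 41.74
Round up: n = 42.

n = 42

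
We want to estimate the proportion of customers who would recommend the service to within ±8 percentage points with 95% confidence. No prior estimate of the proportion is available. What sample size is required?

151

For a proportion with margin E = 0.08 at 95% confidence, z = 1.960.
With no prior estimate, use p = 0.5, which maximizes p(1−p) at 0.25.
n = 0.25 × (z/E)² = 0.25 × (1.960/0.08)² = 150.06
Round up: n = 151.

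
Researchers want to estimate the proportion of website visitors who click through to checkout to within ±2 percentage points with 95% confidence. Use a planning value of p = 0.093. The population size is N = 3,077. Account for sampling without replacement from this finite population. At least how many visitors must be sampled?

For a proportion with margin E = 0.02 at 95% confidence, z = 1.960.
n = p̂(1−p̂)(z/E)² = 0.093 × 0.907 × (1.960/0.02)² = 810.11 — call this n₀.
Finite-population correction with N = 3,077: n = n₀ / (1 + (n₀−1)/N) = 810.11 / 1.263 = 641.42
Round up: n = 642.

n = 642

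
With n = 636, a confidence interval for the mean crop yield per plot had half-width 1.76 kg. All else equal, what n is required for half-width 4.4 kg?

102

Margin of error scales as 1/√n, so n₂ = n₁·(E₁/E₂)².
n₂ = 636 × (1.76/4.4)² = 636 × 0.16 = 101.76
Round up: n₂ = 102.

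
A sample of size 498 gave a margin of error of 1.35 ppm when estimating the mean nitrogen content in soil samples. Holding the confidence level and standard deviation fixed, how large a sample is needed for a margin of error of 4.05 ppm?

Margin of error scales as 1/√n, so n₂ = n₁·(E₁/E₂)².
n₂ = 498 × (1.35/4.05)² = 498 × 0.1111 = 55.33
Round up: n₂ = 56.

56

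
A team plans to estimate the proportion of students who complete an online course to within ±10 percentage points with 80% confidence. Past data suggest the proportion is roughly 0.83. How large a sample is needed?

24

For a proportion with margin E = 0.1 at 80% confidence, z = 1.282.
n = p̂(1−p̂)(z/E)² = 0.83 × 0.17 × (1.282/0.1)² = 23.19
Round up: n = 24.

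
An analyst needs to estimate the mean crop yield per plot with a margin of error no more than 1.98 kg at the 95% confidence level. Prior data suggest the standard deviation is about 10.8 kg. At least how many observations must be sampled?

115

For a mean, the margin of error is E = z·σ/√n, so n = (zσ/E)².
At 95% confidence, z = 1.960.
n = (1.960 × 10.8 / 1.98)² = 114.30
Round up: n = 115.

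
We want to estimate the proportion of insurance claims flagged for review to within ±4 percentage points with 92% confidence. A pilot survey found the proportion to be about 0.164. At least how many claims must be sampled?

n = 263

For a proportion with margin E = 0.04 at 92% confidence, z = 1.751.
n = p̂(1−p̂)(z/E)² = 0.164 × 0.836 × (1.751/0.04)² = 262.73
Round up: n = 263.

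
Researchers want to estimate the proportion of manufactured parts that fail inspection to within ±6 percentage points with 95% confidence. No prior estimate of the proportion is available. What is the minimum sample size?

267

For a proportion with margin E = 0.06 at 95% confidence, z = 1.960.
With no prior estimate, use p = 0.5, which maximizes p(1−p) at 0.25.
n = 0.25 × (z/E)² = 0.25 × (1.960/0.06)² = 266.78
Round up: n = 267.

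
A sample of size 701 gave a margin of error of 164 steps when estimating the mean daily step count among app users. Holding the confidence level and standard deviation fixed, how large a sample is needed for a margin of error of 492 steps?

n = 78

Margin of error scales as 1/√n, so n₂ = n₁·(E₁/E₂)².
n₂ = 701 × (164/492)² = 701 × 0.1111 = 77.88
Round up: n₂ = 78.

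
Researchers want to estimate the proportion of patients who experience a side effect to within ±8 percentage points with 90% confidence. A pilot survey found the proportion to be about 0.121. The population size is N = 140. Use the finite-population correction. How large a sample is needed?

35

For a proportion with margin E = 0.08 at 90% confidence, z = 1.645.
n = p̂(1−p̂)(z/E)² = 0.121 × 0.879 × (1.645/0.08)² = 44.97 — call this n₀.
Finite-population correction with N = 140: n = n₀ / (1 + (n₀−1)/N) = 44.97 / 1.314 = 34.22
Round up: n = 35.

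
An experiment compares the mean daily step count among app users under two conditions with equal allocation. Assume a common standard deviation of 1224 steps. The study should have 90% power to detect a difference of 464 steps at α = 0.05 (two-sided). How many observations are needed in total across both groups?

For two equal groups, n per group = 2·((z_{α/2} + z_β)·σ/δ)².
z_{α/2} = 1.960; z_β = 1.282 (power 90%).
n = 2 × (3.242 × 1224 / 464)² = 2 × 73.14 = 146.28
Round up: n = 147 per group.
Total across both groups: 2 × 147 = 294.

294 total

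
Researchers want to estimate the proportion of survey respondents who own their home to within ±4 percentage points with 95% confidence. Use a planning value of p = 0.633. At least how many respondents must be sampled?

558

For a proportion with margin E = 0.04 at 95% confidence, z = 1.960.
n = p̂(1−p̂)(z/E)² = 0.633 × 0.367 × (1.960/0.04)² = 557.78
Round up: n = 558.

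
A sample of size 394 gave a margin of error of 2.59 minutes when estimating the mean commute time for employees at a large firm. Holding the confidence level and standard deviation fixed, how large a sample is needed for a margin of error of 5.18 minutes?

n = 99

Margin of error scales as 1/√n, so n₂ = n₁·(E₁/E₂)².
n₂ = 394 × (2.59/5.18)² = 394 × 0.25 = 98.50
Round up: n₂ = 99.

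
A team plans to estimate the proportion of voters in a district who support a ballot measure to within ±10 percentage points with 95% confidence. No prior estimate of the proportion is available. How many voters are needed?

For a proportion with margin E = 0.1 at 95% confidence, z = 1.960.
With no prior estimate, use p = 0.5, which maximizes p(1−p) at 0.25.
n = 0.25 × (z/E)² = 0.25 × (1.960/0.1)² = 96.04
Round up: n = 97.

97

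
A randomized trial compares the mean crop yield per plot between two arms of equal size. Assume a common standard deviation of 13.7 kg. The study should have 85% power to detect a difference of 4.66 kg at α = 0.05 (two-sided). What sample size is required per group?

For two equal groups, n per group = 2·((z_{α/2} + z_β)·σ/δ)².
z_{α/2} = 1.960; z_β = 1.036 (power 85%).
n = 2 × (2.996 × 13.7 / 4.66)² = 2 × 77.58 = 155.16
Round up: n = 156 per group.

156 per group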